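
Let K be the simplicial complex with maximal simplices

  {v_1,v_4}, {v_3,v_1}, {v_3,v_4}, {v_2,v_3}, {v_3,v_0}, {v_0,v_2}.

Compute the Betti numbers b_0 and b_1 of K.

Fix the vertex order v_0 < v_1 < v_2 < v_3 < v_4 and write every simplex with vertices in increasing order. Then dim K = 1 and the simplices of K are:

  0-simplices (5): [v_0], [v_1], [v_2], [v_3], [v_4]
  1-simplices (6): [v_0,v_2], [v_0,v_3], [v_1,v_3], [v_1,v_4], [v_2,v_3], [v_3,v_4]

giving chain groups C_0 ≅ Z^5, C_1 ≅ Z^6.

∂_1: C_1 → C_0 maps an edge to its endpoints' difference, ∂[p,q] = q − p.
As a 5×6 matrix over Z this has rank 4, with invariant factors (1,1,1,1).

Computing H_k = (kernel of ∂_k) / (image of ∂_{k+1}):

  H_0: rank C_0 − rank ∂_1 = 5 − 4 = 1, and the invariant factors of ∂_1 are all 1, so H_0 = Z.
  H_1: rank ker ∂_1 − rank ∂_2 = (6 − 4) − 0 = 2, and there is no ∂_2, so H_1 = Z^2.

Hence the Betti numbers are b_0 = 1, b_1 = 2.

b_0 = 1, b_1 = 2.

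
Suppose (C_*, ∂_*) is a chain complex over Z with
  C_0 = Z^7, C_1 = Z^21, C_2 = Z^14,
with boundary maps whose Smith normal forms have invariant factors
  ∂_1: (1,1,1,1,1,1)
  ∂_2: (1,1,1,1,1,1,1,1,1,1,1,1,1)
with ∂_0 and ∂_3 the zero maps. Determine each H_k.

H_0 = Z,  H_1 = Z^2,  H_2 = Z.

H_0: b_0 = 7 − 0 − 6 = 1; torsion from ∂_1 factors > 1: none. So H_0 = Z.
H_1: b_1 = 21 − 6 − 13 = 2; torsion from ∂_2 factors > 1: none. So H_1 = Z^2.
H_2: b_2 = 14 − 13 − 0 = 1; torsion from ∂_3 factors > 1: none. So H_2 = Z.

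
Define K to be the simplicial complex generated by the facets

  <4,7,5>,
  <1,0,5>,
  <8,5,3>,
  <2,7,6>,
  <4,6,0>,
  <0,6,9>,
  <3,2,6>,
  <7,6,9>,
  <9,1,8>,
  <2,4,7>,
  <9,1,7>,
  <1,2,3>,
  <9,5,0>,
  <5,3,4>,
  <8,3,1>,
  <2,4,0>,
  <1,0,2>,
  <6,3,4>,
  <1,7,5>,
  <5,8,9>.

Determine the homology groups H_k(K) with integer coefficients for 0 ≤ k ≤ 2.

K has 10 vertices, 30 edges, 20 triangles.
rank ∂_0 = 0, rank ∂_1 = 9 ⇒ b_0 = 10 − 0 − 9 = 1; all invariant factors of ∂_1 are 1 so no torsion. So H_0 ≅ Z.
rank ∂_1 = 9, rank ∂_2 = 20 ⇒ b_1 = 30 − 9 − 20 = 1; ∂_2 has invariant factor(s) [2] giving torsion. So H_1 ≅ Z ⊕ Z/2.
rank ∂_2 = 20, rank ∂_3 = 0 ⇒ b_2 = 20 − 20 − 0 = 0. So H_2 ≅ 0.

H_0 = Z,  H_1 = Z ⊕ Z/2,  H_2 = 0.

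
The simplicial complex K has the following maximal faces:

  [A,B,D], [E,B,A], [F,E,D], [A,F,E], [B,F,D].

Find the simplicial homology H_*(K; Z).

H_0 ≅ Z,  H_1 ≅ Z,  H_2 = 0.

Order the vertices as A < B < D < E < F. Listing each simplex with vertices in this order, K has dimension 2 with simplices:

  0-simplices (5): A, B, D, E, F
  1-simplices (10): AB, AD, AE, AF, BD, BE, BF, DE, DF, EF
  2-simplices (5): ABD, ABE, AEF, BDF, DEF

Hence C_0 ≅ Z^5, C_1 ≅ Z^10, C_2 ≅ Z^5.

The boundary map ∂_1: C_1 → C_0 is given by ∂[p,q] = [q] − [p]. For instance
  ∂AB = B − A.
As a 5×10 matrix over Z this has rank 4, with invariant factors (1,1,1,1).

Boundary ∂_2: C_2 → C_1 maps a triangle to the signed sum of its edges. For instance
  ∂AEF = EF − AF + AE,
  ∂ABE = BE − AE + AB.
The resulting 10×5 matrix has rank 5, and its Smith normal form has invariant factors (1,1,1,1,1).

Now H_k = ker ∂_k / im ∂_{k+1}, so:

  H_0: rank C_0 − rank ∂_1 = 5 − 4 = 1, and the invariant factors of ∂_1 are all 1, so H_0 ≅ Z.
  H_1: rank ker ∂_1 − rank ∂_2 = (10 − 4) − 5 = 1, and the invariant factors of ∂_2 are all 1, so H_1 ≅ Z.
  H_2: rank ker ∂_2 − rank ∂_3 = (5 − 5) − 0 = 0, and there is no ∂_3, so H_2 ≅ 0.

(K is a triangulation of the Möbius band.)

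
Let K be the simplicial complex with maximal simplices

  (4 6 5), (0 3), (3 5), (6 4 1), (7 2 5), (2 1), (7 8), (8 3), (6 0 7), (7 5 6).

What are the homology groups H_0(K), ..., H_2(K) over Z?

H_0 ≅ Z,  H_1 ≅ Z^3,  H_2 = 0.

Order the vertices as 0 < 1 < 2 < 3 < 4 < 5 < 6 < 7 < 8. Listing each simplex with vertices in this order, K has dimension 2 with simplices:

  0-simplices (9): [0], [1], [2], [3], [4], [5], [6], [7], [8]
  1-simplices (16): [0,3], [0,6], [0,7], [1,2], [1,4], [1,6], [2,5], [2,7], [3,5], [3,8], [4,5], [4,6], [5,6], [5,7], [6,7], [7,8]
  2-simplices (5): [0,6,7], [1,4,6], [2,5,7], [4,5,6], [5,6,7]

giving chain groups C_0 ≅ Z^9, C_1 ≅ Z^16, C_2 ≅ Z^5.

The boundary map ∂_1: C_1 → C_0 maps an edge to its endpoints' difference, ∂[p,q] = q − p.
This gives a 9×16 integer matrix of rank 8; reducing to Smith normal form yields diagonal entries (1,1,1,1,1,1,1,1).

∂_2: C_2 → C_1 sends each 2-simplex [p,q,r] to [q,r] − [p,r] + [p,q]. For instance
  ∂[1,4,6] = [4,6] − [1,6] + [1,4],
  ∂[5,6,7] = [6,7] − [5,7] + [5,6].
The 16×5 boundary matrix has rank 5 and Smith normal form diag(1,1,1,1,1).

Reading off H_k = ker ∂_k / im ∂_{k+1}:

  H_0: rank C_0 − rank ∂_1 = 9 − 8 = 1, and the invariant factors of ∂_1 are all 1, so H_0 ≅ Z.
  H_1: rank ker ∂_1 − rank ∂_2 = (16 − 8) − 5 = 3, and the invariant factors of ∂_2 are all 1, so H_1 ≅ Z^3.
  H_2: rank ker ∂_2 − rank ∂_3 = (5 − 5) − 0 = 0, and there is no ∂_3, so H_2 ≅ 0.

As a check, the Euler characteristic is 9 − 16 + 5 = -2, which agrees with 1 − 3 + 0 = -2.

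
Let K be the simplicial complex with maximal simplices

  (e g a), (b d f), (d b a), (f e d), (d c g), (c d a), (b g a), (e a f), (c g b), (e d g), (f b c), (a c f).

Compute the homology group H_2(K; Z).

H_2 ≅ 0.

Fix the vertex order a < b < c < d < e < f < g and write every simplex with vertices in increasing order. Then dim K = 2 and the simplices of K are:

  0-simplices (7): a, b, c, d, e, f, g
  1-simplices (18): ab, ac, ad, ae, af, ag, bc, bd, bf, bg, cd, cf, cg, de, df, dg, ef, eg
  2-simplices (12): abd, abg, acd, acf, aef, aeg, bcf, bcg, bdf, cdg, def, deg

giving chain groups C_0 ≅ Z^7, C_1 ≅ Z^18, C_2 ≅ Z^12.

∂_1: C_1 → C_0 maps an edge to its endpoints' difference, ∂[p,q] = q − p.
This gives a 7×18 integer matrix of rank 6; reducing to Smith normal form yields diagonal entries (1,1,1,1,1,1).

∂_2: C_2 → C_1 sends each 2-simplex [p,q,r] to [q,r] − [p,r] + [p,q]. For instance
  ∂acd = cd − ad + ac,
  ∂abd = bd − ad + ab.
This gives a 18×12 integer matrix of rank 12; reducing to Smith normal form yields diagonal entries (1,1,1,1,1,1,1,1,1,1,1,2).

From H_k ≅ ker(∂_k) / im(∂_{k+1}) we obtain:

  H_2: rank ker ∂_2 − rank ∂_3 = (12 − 12) − 0 = 0, and there is no ∂_3, so H_2 ≅ 0.

(K is a triangulation of the real projective plane RP^2.)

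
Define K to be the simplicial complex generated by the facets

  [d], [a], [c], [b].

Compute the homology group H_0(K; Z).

H_0 ≅ Z^4.

Take the total order a < b < c < d on the vertex set. Then K (dimension 0) consists of the simplices:

  0-simplices (4): a, b, c, d

so the chain groups are C_0 ≅ Z^4.

Computing H_k = (kernel of ∂_k) / (image of ∂_{k+1}):

  H_0: rank C_0 − rank ∂_1 = 4 − 0 = 4, and there is no ∂_1, so H_0 ≅ Z^4.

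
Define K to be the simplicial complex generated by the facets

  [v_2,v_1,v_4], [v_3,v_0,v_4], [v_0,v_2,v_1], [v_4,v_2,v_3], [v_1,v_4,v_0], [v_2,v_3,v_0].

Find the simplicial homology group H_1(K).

H_1 = 0.

Order the vertices as v_0 < v_1 < v_2 < v_3 < v_4. Listing each simplex with vertices in this order, K has dimension 2 with simplices:

  0-simplices (5): [v_0], [v_1], [v_2], [v_3], [v_4]
  1-simplices (9): [v_0,v_1], [v_0,v_2], [v_0,v_3], [v_0,v_4], [v_1,v_2], [v_1,v_4], [v_2,v_3], [v_2,v_4], [v_3,v_4]
  2-simplices (6): [v_0,v_1,v_2], [v_0,v_1,v_4], [v_0,v_2,v_3], [v_0,v_3,v_4], [v_1,v_2,v_4], [v_2,v_3,v_4]

giving chain groups C_0 ≅ Z^5, C_1 ≅ Z^9, C_2 ≅ Z^6.

The boundary map ∂_1: C_1 → C_0 is given by ∂[p,q] = [q] − [p].
The 5×9 boundary matrix has rank 4 and Smith normal form diag(1,1,1,1).

Boundary ∂_2: C_2 → C_1 acts by ∂[p,q,r] = [q,r] − [p,r] + [p,q]. For instance
  ∂[v_0,v_3,v_4] = [v_3,v_4] − [v_0,v_4] + [v_0,v_3],
  ∂[v_1,v_2,v_4] = [v_2,v_4] − [v_1,v_4] + [v_1,v_2].
The resulting 9×6 matrix has rank 5, and its Smith normal form has invariant factors (1,1,1,1,1).

Computing H_k = (kernel of ∂_k) / (image of ∂_{k+1}):

  H_1: rank ker ∂_1 − rank ∂_2 = (9 − 4) − 5 = 0, and the invariant factors of ∂_2 are all 1, so H_1 = 0.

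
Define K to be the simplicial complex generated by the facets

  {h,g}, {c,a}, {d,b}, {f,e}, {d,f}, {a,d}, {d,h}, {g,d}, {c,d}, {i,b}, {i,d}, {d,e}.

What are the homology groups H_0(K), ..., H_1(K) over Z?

Take the total order a < b < c < d < e < f < g < h < i on the vertex set. Then K (dimension 1) consists of the simplices:

  0-simplices (9): a, b, c, d, e, f, g, h, i
  1-simplices (12): ac, ad, bd, bi, cd, de, df, dg, dh, di, ef, gh

giving chain groups C_0 ≅ Z^9, C_1 ≅ Z^12.

The boundary map ∂_1: C_1 → C_0 sends each edge [p,q] (with p < q) to q − p.
The resulting 9×12 matrix has rank 8, and its Smith normal form has invariant factors (1,1,1,1,1,1,1,1).

Reading off H_k = ker ∂_k / im ∂_{k+1}:

  H_0: rank C_0 − rank ∂_1 = 9 − 8 = 1, and the invariant factors of ∂_1 are all 1, so H_0 = Z.
  H_1: rank ker ∂_1 − rank ∂_2 = (12 − 8) − 0 = 4, and there is no ∂_2, so H_1 = Z^4.

H_0 ≅ Z,  H_1 ≅ Z^4.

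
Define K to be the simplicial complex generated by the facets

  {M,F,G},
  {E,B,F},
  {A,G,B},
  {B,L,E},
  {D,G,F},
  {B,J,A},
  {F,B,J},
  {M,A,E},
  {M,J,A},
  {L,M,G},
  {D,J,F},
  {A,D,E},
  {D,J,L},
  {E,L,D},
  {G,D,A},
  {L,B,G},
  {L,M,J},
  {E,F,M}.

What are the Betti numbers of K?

K has 9 vertices, 27 edges, 18 triangles.
rank ∂_0 = 0, rank ∂_1 = 8 ⇒ b_0 = 9 − 0 − 8 = 1; all invariant factors of ∂_1 are 1 so no torsion. So H_0 = Z.
rank ∂_1 = 8, rank ∂_2 = 17 ⇒ b_1 = 27 − 8 − 17 = 2; all invariant factors of ∂_2 are 1 so no torsion. So H_1 = Z^2.
rank ∂_2 = 17, rank ∂_3 = 0 ⇒ b_2 = 18 − 17 − 0 = 1. So H_2 = Z.

b_0 = 1, b_1 = 2, b_2 = 1.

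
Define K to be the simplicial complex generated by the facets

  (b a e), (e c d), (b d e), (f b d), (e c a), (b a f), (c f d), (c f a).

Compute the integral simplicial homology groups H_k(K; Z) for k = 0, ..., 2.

Take the total order a < b < c < d < e < f on the vertex set. Then K (dimension 2) consists of the simplices:

  0-simplices (6): a, b, c, d, e, f
  1-simplices (12): ab, ac, ae, af, bd, be, bf, cd, ce, cf, de, df
  2-simplices (8): abe, abf, ace, acf, bde, bdf, cde, cdf

giving chain groups C_0 ≅ Z^6, C_1 ≅ Z^12, C_2 ≅ Z^8.

Boundary ∂_1: C_1 → C_0 sends each edge [p,q] (with p < q) to q − p. For instance
  ∂cf = f − c.
The resulting 6×12 matrix has rank 5, and its Smith normal form has invariant factors (1,1,1,1,1).

Boundary ∂_2: C_2 → C_1 maps a triangle to the signed sum of its edges. For instance
  ∂cdf = df − cf + cd,
  ∂abf = bf − af + ab.
The resulting 12×8 matrix has rank 7, and its Smith normal form has invariant factors (1,1,1,1,1,1,1).

Now H_k = ker ∂_k / im ∂_{k+1}, so:

  H_0: rank C_0 − rank ∂_1 = 6 − 5 = 1, and the invariant factors of ∂_1 are all 1, so H_0 = Z.
  H_1: rank ker ∂_1 − rank ∂_2 = (12 − 5) − 7 = 0, and the invariant factors of ∂_2 are all 1, so H_1 = 0.
  H_2: rank ker ∂_2 − rank ∂_3 = (8 − 7) − 0 = 1, and there is no ∂_3, so H_2 = Z.

H_0 = Z,  H_1 = 0,  H_2 = Z.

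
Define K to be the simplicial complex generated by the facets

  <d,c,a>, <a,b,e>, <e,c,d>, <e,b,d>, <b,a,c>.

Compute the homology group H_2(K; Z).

H_2 ≅ 0.

Fix the vertex order a < b < c < d < e and write every simplex with vertices in increasing order. Then dim K = 2 and the simplices of K are:

  0-simplices (5): a, b, c, d, e
  1-simplices (10): ab, ac, ad, ae, bc, bd, be, cd, ce, de
  2-simplices (5): abc, abe, acd, bde, cde

giving chain groups C_0 ≅ Z^5, C_1 ≅ Z^10, C_2 ≅ Z^5.

Boundary ∂_1: C_1 → C_0 maps an edge to its endpoints' difference, ∂[p,q] = q − p. For instance
  ∂de = e − d.
The 5×10 boundary matrix has rank 4 and Smith normal form diag(1,1,1,1).

∂_2: C_2 → C_1 maps a triangle to the signed sum of its edges. For instance
  ∂cde = de − ce + cd,
  ∂bde = de − be + bd.
This gives a 10×5 integer matrix of rank 5; reducing to Smith normal form yields diagonal entries (1,1,1,1,1).

From H_k ≅ ker(∂_k) / im(∂_{k+1}) we obtain:

  H_2: rank ker ∂_2 − rank ∂_3 = (5 − 5) − 0 = 0, and there is no ∂_3, so H_2 ≅ 0.

(K is a triangulation of the Möbius band.)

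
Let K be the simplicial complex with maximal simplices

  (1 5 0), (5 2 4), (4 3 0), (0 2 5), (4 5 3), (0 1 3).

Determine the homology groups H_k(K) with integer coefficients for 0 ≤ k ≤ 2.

We work with the vertex ordering 0 < 1 < 2 < 3 < 4 < 5. The simplices of K, each written with vertices in increasing order, are:

  0-simplices (6): [0], [1], [2], [3], [4], [5]
  1-simplices (12): [0,1], [0,2], [0,3], [0,4], [0,5], [1,3], [1,5], [2,4], [2,5], [3,4], [3,5], [4,5]
  2-simplices (6): [0,1,3], [0,1,5], [0,2,5], [0,3,4], [2,4,5], [3,4,5]

giving chain groups C_0 ≅ Z^6, C_1 ≅ Z^12, C_2 ≅ Z^6.

∂_1: C_1 → C_0 sends each edge [p,q] (with p < q) to q − p. For instance
  ∂[1,5] = [5] − [1].
This gives a 6×12 integer matrix of rank 5; reducing to Smith normal form yields diagonal entries (1,1,1,1,1).

The boundary map ∂_2: C_2 → C_1 sends each 2-simplex [p,q,r] to [q,r] − [p,r] + [p,q]. For instance
  ∂[3,4,5] = [4,5] − [3,5] + [3,4],
  ∂[0,3,4] = [3,4] − [0,4] + [0,3].
As a 12×6 matrix over Z this has rank 6, with invariant factors (1,1,1,1,1,1).

Reading off H_k = ker ∂_k / im ∂_{k+1}:

  H_0: rank C_0 − rank ∂_1 = 6 − 5 = 1, and the invariant factors of ∂_1 are all 1, so H_0 ≅ Z.
  H_1: rank ker ∂_1 − rank ∂_2 = (12 − 5) − 6 = 1, and the invariant factors of ∂_2 are all 1, so H_1 ≅ Z.
  H_2: rank ker ∂_2 − rank ∂_3 = (6 − 6) − 0 = 0, and there is no ∂_3, so H_2 ≅ 0.

(K is a triangulation of the cylinder S^1 x I.)

H_0 = Z,  H_1 = Z,  H_2 = 0.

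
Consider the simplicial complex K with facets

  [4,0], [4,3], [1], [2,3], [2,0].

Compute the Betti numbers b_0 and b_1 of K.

b_0 = 2, b_1 = 1.

Take the total order 0 < 1 < 2 < 3 < 4 on the vertex set. Then K (dimension 1) consists of the simplices:

  0-simplices (5): [0], [1], [2], [3], [4]
  1-simplices (4): [0,2], [0,4], [2,3], [3,4]

giving chain groups C_0 ≅ Z^5, C_1 ≅ Z^4.

The boundary map ∂_1: C_1 → C_0 maps an edge to its endpoints' difference, ∂[p,q] = q − p.
The resulting 5×4 matrix has rank 3, and its Smith normal form has invariant factors (1,1,1).

Computing H_k = (kernel of ∂_k) / (image of ∂_{k+1}):

  H_0: rank C_0 − rank ∂_1 = 5 − 3 = 2, and the invariant factors of ∂_1 are all 1, so H_0 ≅ Z^2.
  H_1: rank ker ∂_1 − rank ∂_2 = (4 − 3) − 0 = 1, and there is no ∂_2, so H_1 ≅ Z.

As a check, the Euler characteristic is 5 − 4 = 1, which agrees with 2 − 1 = 1.

Hence the Betti numbers are b_0 = 2, b_1 = 1.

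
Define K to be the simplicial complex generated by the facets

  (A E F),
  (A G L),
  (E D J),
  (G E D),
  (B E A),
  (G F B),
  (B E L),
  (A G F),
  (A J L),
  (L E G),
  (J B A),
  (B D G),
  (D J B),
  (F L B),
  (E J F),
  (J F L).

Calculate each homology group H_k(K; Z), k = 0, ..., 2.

H_0 ≅ Z,  H_1 ≅ Z^2,  H_2 ≅ Z.

Fix the vertex order A < B < D < E < F < G < J < L and write every simplex with vertices in increasing order. Then dim K = 2 and the simplices of K are:

  0-simplices (8): A, B, D, E, F, G, J, L
  1-simplices (24): AB, AE, AF, AG, AJ, AL, BD, BE, BF, BG, BJ, BL, DE, DG, DJ, EF, EG, EJ, EL, FG, FJ, FL, GL, JL
  2-simplices (16): ABE, ABJ, AEF, AFG, AGL, AJL, BDG, BDJ, BEL, BFG, BFL, DEG, DEJ, EFJ, EGL, FJL

giving chain groups C_0 ≅ Z^8, C_1 ≅ Z^24, C_2 ≅ Z^16.

∂_1: C_1 → C_0 sends each edge [p,q] (with p < q) to q − p.
The resulting 8×24 matrix has rank 7, and its Smith normal form has invariant factors (1,1,1,1,1,1,1).

Boundary ∂_2: C_2 → C_1 maps a triangle to the signed sum of its edges. For instance
  ∂BEL = EL − BL + BE,
  ∂BFL = FL − BL + BF.
The 24×16 boundary matrix has rank 15 and Smith normal form diag(1,1,1,1,1,1,1,1,1,1,1,1,1,1,1).

Computing H_k = (kernel of ∂_k) / (image of ∂_{k+1}):

  H_0: rank C_0 − rank ∂_1 = 8 − 7 = 1, and the invariant factors of ∂_1 are all 1, so H_0 ≅ Z.
  H_1: rank ker ∂_1 − rank ∂_2 = (24 − 7) − 15 = 2, and the invariant factors of ∂_2 are all 1, so H_1 ≅ Z^2.
  H_2: rank ker ∂_2 − rank ∂_3 = (16 − 15) − 0 = 1, and there is no ∂_3, so H_2 ≅ Z.

(K is a triangulation of the torus T^2.)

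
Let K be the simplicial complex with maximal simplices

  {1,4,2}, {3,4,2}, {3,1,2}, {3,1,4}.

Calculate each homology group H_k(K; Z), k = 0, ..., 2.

H_0 ≅ Z,  H_1 = 0,  H_2 ≅ Z.

K has 4 vertices, 6 edges, 4 triangles.
rank ∂_0 = 0, rank ∂_1 = 3 ⇒ b_0 = 4 − 0 − 3 = 1; all invariant factors of ∂_1 are 1 so no torsion. So H_0 = Z.
rank ∂_1 = 3, rank ∂_2 = 3 ⇒ b_1 = 6 − 3 − 3 = 0; all invariant factors of ∂_2 are 1 so no torsion. So H_1 = 0.
rank ∂_2 = 3, rank ∂_3 = 0 ⇒ b_2 = 4 − 3 − 0 = 1. So H_2 = Z.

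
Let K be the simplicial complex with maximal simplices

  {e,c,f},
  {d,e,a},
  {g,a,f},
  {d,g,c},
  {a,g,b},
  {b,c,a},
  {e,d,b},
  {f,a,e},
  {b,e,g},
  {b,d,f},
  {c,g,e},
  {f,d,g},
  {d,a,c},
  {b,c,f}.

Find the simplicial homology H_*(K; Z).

H_0 = Z,  H_1 = Z^2,  H_2 = Z.

We work with the vertex ordering a < b < c < d < e < f < g. The simplices of K, each written with vertices in increasing order, are:

  0-simplices (7): a, b, c, d, e, f, g
  1-simplices (21): ab, ac, ad, ae, af, ag, bc, bd, be, bf, bg, cd, ce, cf, cg, de, df, dg, ef, eg, fg
  2-simplices (14): abc, abg, acd, ade, aef, afg, bcf, bde, bdf, beg, cdg, cef, ceg, dfg

giving chain groups C_0 ≅ Z^7, C_1 ≅ Z^21, C_2 ≅ Z^14.

The boundary map ∂_1: C_1 → C_0 sends each edge [p,q] (with p < q) to q − p. For instance
  ∂bg = g − b.
The resulting 7×21 matrix has rank 6, and its Smith normal form has invariant factors (1,1,1,1,1,1).

∂_2: C_2 → C_1 sends each 2-simplex [p,q,r] to [q,r] − [p,r] + [p,q]. For instance
  ∂abc = bc − ac + ab,
  ∂bcf = cf − bf + bc.
This gives a 21×14 integer matrix of rank 13; reducing to Smith normal form yields diagonal entries (1,1,1,1,1,1,1,1,1,1,1,1,1).

Now H_k = ker ∂_k / im ∂_{k+1}, so:

  H_0: rank C_0 − rank ∂_1 = 7 − 6 = 1, and the invariant factors of ∂_1 are all 1, so H_0 ≅ Z.
  H_1: rank ker ∂_1 − rank ∂_2 = (21 − 6) − 13 = 2, and the invariant factors of ∂_2 are all 1, so H_1 ≅ Z^2.
  H_2: rank ker ∂_2 − rank ∂_3 = (14 − 13) − 0 = 1, and there is no ∂_3, so H_2 ≅ Z.

(K is a triangulation of the torus T^2.)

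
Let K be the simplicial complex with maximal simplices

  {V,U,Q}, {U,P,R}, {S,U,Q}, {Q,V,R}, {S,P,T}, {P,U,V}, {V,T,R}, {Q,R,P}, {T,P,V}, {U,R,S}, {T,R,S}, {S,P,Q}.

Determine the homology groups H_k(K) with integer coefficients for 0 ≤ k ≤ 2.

Order the vertices as P < Q < R < S < T < U < V. Listing each simplex with vertices in this order, K has dimension 2 with simplices:

  0-simplices (7): P, Q, R, S, T, U, V
  1-simplices (18): PQ, PR, PS, PT, PU, PV, QR, QS, QU, QV, RS, RT, RU, RV, ST, SU, TV, UV
  2-simplices (12): PQR, PQS, PRU, PST, PTV, PUV, QRV, QSU, QUV, RST, RSU, RTV

Hence C_0 ≅ Z^7, C_1 ≅ Z^18, C_2 ≅ Z^12.

∂_1: C_1 → C_0 maps an edge to its endpoints' difference, ∂[p,q] = q − p.
The 7×18 boundary matrix has rank 6 and Smith normal form diag(1,1,1,1,1,1).

∂_2: C_2 → C_1 acts by ∂[p,q,r] = [q,r] − [p,r] + [p,q]. For instance
  ∂PTV = TV − PV + PT,
  ∂PST = ST − PT + PS.
As a 18×12 matrix over Z this has rank 12, with invariant factors (1,1,1,1,1,1,1,1,1,1,1,2).

Now H_k = ker ∂_k / im ∂_{k+1}, so:

  H_0: rank C_0 − rank ∂_1 = 7 − 6 = 1, and the invariant factors of ∂_1 are all 1, so H_0 ≅ Z.
  H_1: rank ker ∂_1 − rank ∂_2 = (18 − 6) − 12 = 0, and ∂_2 has invariant factor 2 > 1, so H_1 ≅ Z/2Z.
  H_2: rank ker ∂_2 − rank ∂_3 = (12 − 12) − 0 = 0, and there is no ∂_3, so H_2 ≅ 0.

(K is a triangulation of the real projective plane RP^2.)

H_0 ≅ Z,  H_1 ≅ Z/2Z,  H_2 = 0.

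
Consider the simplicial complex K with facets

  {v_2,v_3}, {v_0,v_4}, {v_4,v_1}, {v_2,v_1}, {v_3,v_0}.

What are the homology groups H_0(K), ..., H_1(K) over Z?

Order the vertices as v_0 < v_1 < v_2 < v_3 < v_4. Listing each simplex with vertices in this order, K has dimension 1 with simplices:

  0-simplices (5): [v_0], [v_1], [v_2], [v_3], [v_4]
  1-simplices (5): [v_0,v_3], [v_0,v_4], [v_1,v_2], [v_1,v_4], [v_2,v_3]

so the chain groups are C_0 ≅ Z^5, C_1 ≅ Z^5.

∂_1: C_1 → C_0 maps an edge to its endpoints' difference, ∂[p,q] = q − p. For instance
  ∂[v_1,v_2] = [v_2] − [v_1].
The resulting 5×5 matrix has rank 4, and its Smith normal form has invariant factors (1,1,1,1).

From H_k ≅ ker(∂_k) / im(∂_{k+1}) we obtain:

  H_0: rank C_0 − rank ∂_1 = 5 − 4 = 1, and the invariant factors of ∂_1 are all 1, so H_0 ≅ Z.
  H_1: rank ker ∂_1 − rank ∂_2 = (5 − 4) − 0 = 1, and there is no ∂_2, so H_1 ≅ Z.

As a check, the Euler characteristic is 5 − 5 = 0, which agrees with 1 − 1 = 0.

H_0 ≅ Z,  H_1 ≅ Z.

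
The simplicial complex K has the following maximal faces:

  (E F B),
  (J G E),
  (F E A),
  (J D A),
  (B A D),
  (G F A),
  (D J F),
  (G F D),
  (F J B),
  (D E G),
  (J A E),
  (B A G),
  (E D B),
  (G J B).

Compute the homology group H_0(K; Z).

H_0 ≅ Z.

K has 7 vertices, 21 edges, 14 triangles.
rank ∂_0 = 0, rank ∂_1 = 6 ⇒ b_0 = 7 − 0 − 6 = 1; all invariant factors of ∂_1 are 1 so no torsion. So H_0 = Z.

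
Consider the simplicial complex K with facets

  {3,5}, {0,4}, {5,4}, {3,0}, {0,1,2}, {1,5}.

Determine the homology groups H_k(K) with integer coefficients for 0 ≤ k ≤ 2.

Fix the vertex order 0 < 1 < 2 < 3 < 4 < 5 and write every simplex with vertices in increasing order. Then dim K = 2 and the simplices of K are:

  0-simplices (6): [0], [1], [2], [3], [4], [5]
  1-simplices (8): [0,1], [0,2], [0,3], [0,4], [1,2], [1,5], [3,5], [4,5]
  2-simplices (1): [0,1,2]

Hence C_0 ≅ Z^6, C_1 ≅ Z^8, C_2 ≅ Z^1.

Boundary ∂_1: C_1 → C_0 sends each edge [p,q] (with p < q) to q − p.
The 6×8 boundary matrix has rank 5 and Smith normal form diag(1,1,1,1,1).

Boundary ∂_2: C_2 → C_1 maps a triangle to the signed sum of its edges. For instance
  ∂[0,1,2] = [1,2] − [0,2] + [0,1].
As a 8×1 matrix over Z this has rank 1, with invariant factors (1).

From H_k ≅ ker(∂_k) / im(∂_{k+1}) we obtain:

  H_0: rank C_0 − rank ∂_1 = 6 − 5 = 1, and the invariant factors of ∂_1 are all 1, so H_0 ≅ Z.
  H_1: rank ker ∂_1 − rank ∂_2 = (8 − 5) − 1 = 2, and the invariant factors of ∂_2 are all 1, so H_1 ≅ Z^2.
  H_2: rank ker ∂_2 − rank ∂_3 = (1 − 1) − 0 = 0, and there is no ∂_3, so H_2 ≅ 0.

H_0 = Z,  H_1 = Z^2,  H_2 = 0.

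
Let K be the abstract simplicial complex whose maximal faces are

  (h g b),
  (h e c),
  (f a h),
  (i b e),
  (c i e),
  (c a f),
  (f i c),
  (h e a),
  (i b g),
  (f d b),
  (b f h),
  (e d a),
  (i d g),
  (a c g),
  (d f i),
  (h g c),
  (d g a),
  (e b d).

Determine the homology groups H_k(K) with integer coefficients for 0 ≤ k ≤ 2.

H_0 ≅ Z,  H_1 ≅ Z ⊕ Z/2,  H_2 = 0.

Take the total order a < b < c < d < e < f < g < h < i on the vertex set. Then K (dimension 2) consists of the simplices:

  0-simplices (9): a, b, c, d, e, f, g, h, i
  1-simplices (27): ac, ad, ae, af, ag, ah, bd, be, bf, bg, bh, bi, ce, cf, cg, ch, ci, de, df, dg, di, eh, ei, fh, fi, gh, gi
  2-simplices (18): acf, acg, ade, adg, aeh, afh, bde, bdf, bei, bfh, bgh, bgi, ceh, cei, cfi, cgh, dfi, dgi

giving chain groups C_0 ≅ Z^9, C_1 ≅ Z^27, C_2 ≅ Z^18.

Boundary ∂_1: C_1 → C_0 maps an edge to its endpoints' difference, ∂[p,q] = q − p. For instance
  ∂ad = d − a.
As a 9×27 matrix over Z this has rank 8, with invariant factors (1,1,1,1,1,1,1,1).

∂_2: C_2 → C_1 acts by ∂[p,q,r] = [q,r] − [p,r] + [p,q]. For instance
  ∂bgi = gi − bi + bg,
  ∂cgh = gh − ch + cg.
This gives a 27×18 integer matrix of rank 18; reducing to Smith normal form yields diagonal entries (1,1,1,1,1,1,1,1,1,1,1,1,1,1,1,1,1,2).

From H_k ≅ ker(∂_k) / im(∂_{k+1}) we obtain:

  H_0: rank C_0 − rank ∂_1 = 9 − 8 = 1, and the invariant factors of ∂_1 are all 1, so H_0 ≅ Z.
  H_1: rank ker ∂_1 − rank ∂_2 = (27 − 8) − 18 = 1, and ∂_2 has invariant factor 2 > 1, so H_1 ≅ Z ⊕ Z/2.
  H_2: rank ker ∂_2 − rank ∂_3 = (18 − 18) − 0 = 0, and there is no ∂_3, so H_2 ≅ 0.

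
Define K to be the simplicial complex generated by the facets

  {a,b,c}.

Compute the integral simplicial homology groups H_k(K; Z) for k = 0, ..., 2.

H_0 ≅ Z,  H_1 = 0,  H_2 = 0.

Fix the vertex order a < b < c and write every simplex with vertices in increasing order. Then dim K = 2 and the simplices of K are:

  0-simplices (3): a, b, c
  1-simplices (3): ab, ac, bc
  2-simplices (1): abc

so the chain groups are C_0 ≅ Z^3, C_1 ≅ Z^3, C_2 ≅ Z^1.

Boundary ∂_1: C_1 → C_0 maps an edge to its endpoints' difference, ∂[p,q] = q − p. For instance
  ∂bc = c − b.
The 3×3 boundary matrix has rank 2 and Smith normal form diag(1,1).

∂_2: C_2 → C_1 sends each 2-simplex [p,q,r] to [q,r] − [p,r] + [p,q]. For instance
  ∂abc = bc − ac + ab.
The resulting 3×1 matrix has rank 1, and its Smith normal form has invariant factors (1).

From H_k ≅ ker(∂_k) / im(∂_{k+1}) we obtain:

  H_0: rank C_0 − rank ∂_1 = 3 − 2 = 1, and the invariant factors of ∂_1 are all 1, so H_0 = Z.
  H_1: rank ker ∂_1 − rank ∂_2 = (3 − 2) − 1 = 0, and the invariant factors of ∂_2 are all 1, so H_1 = 0.
  H_2: rank ker ∂_2 − rank ∂_3 = (1 − 1) − 0 = 0, and there is no ∂_3, so H_2 = 0.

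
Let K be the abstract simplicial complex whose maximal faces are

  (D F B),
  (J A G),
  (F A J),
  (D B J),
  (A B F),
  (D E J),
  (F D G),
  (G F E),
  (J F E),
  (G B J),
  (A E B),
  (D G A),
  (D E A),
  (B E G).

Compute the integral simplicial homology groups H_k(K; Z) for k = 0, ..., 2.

H_0 = Z,  H_1 = Z^2,  H_2 = Z.

Take the total order A < B < D < E < F < G < J on the vertex set. Then K (dimension 2) consists of the simplices:

  0-simplices (7): A, B, D, E, F, G, J
  1-simplices (21): AB, AD, AE, AF, AG, AJ, BD, BE, BF, BG, BJ, DE, DF, DG, DJ, EF, EG, EJ, FG, FJ, GJ
  2-simplices (14): ABE, ABF, ADE, ADG, AFJ, AGJ, BDF, BDJ, BEG, BGJ, DEJ, DFG, EFG, EFJ

giving chain groups C_0 ≅ Z^7, C_1 ≅ Z^21, C_2 ≅ Z^14.

Boundary ∂_1: C_1 → C_0 is given by ∂[p,q] = [q] − [p]. For instance
  ∂AB = B − A.
The 7×21 boundary matrix has rank 6 and Smith normal form diag(1,1,1,1,1,1).

Boundary ∂_2: C_2 → C_1 maps a triangle to the signed sum of its edges. For instance
  ∂BDF = DF − BF + BD,
  ∂BDJ = DJ − BJ + BD.
The 21×14 boundary matrix has rank 13 and Smith normal form diag(1,1,1,1,1,1,1,1,1,1,1,1,1).

Computing H_k = (kernel of ∂_k) / (image of ∂_{k+1}):

  H_0: rank C_0 − rank ∂_1 = 7 − 6 = 1, and the invariant factors of ∂_1 are all 1, so H_0 = Z.
  H_1: rank ker ∂_1 − rank ∂_2 = (21 − 6) − 13 = 2, and the invariant factors of ∂_2 are all 1, so H_1 = Z^2.
  H_2: rank ker ∂_2 − rank ∂_3 = (14 − 13) − 0 = 1, and there is no ∂_3, so H_2 = Z.

(K is a triangulation of the torus T^2.)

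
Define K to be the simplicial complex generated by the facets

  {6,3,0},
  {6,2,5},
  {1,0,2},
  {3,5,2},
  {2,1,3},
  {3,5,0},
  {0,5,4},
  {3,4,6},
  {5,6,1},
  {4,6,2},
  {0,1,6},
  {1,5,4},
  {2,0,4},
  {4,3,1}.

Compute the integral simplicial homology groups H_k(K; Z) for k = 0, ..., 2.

H_0 ≅ Z,  H_1 ≅ Z^2,  H_2 ≅ Z.

Take the total order 0 < 1 < 2 < 3 < 4 < 5 < 6 on the vertex set. Then K (dimension 2) consists of the simplices:

  0-simplices (7): [0], [1], [2], [3], [4], [5], [6]
  1-simplices (21): [0,1], [0,2], [0,3], [0,4], [0,5], [0,6], [1,2], [1,3], [1,4], [1,5], [1,6], [2,3], [2,4], [2,5], [2,6], [3,4], [3,5], [3,6], [4,5], [4,6], [5,6]
  2-simplices (14): [0,1,2], [0,1,6], [0,2,4], [0,3,5], [0,3,6], [0,4,5], [1,2,3], [1,3,4], [1,4,5], [1,5,6], [2,3,5], [2,4,6], [2,5,6], [3,4,6]

so the chain groups are C_0 ≅ Z^7, C_1 ≅ Z^21, C_2 ≅ Z^14.

Boundary ∂_1: C_1 → C_0 maps an edge to its endpoints' difference, ∂[p,q] = q − p. For instance
  ∂[2,5] = [5] − [2].
The 7×21 boundary matrix has rank 6 and Smith normal form diag(1,1,1,1,1,1).

∂_2: C_2 → C_1 acts by ∂[p,q,r] = [q,r] − [p,r] + [p,q]. For instance
  ∂[1,4,5] = [4,5] − [1,5] + [1,4],
  ∂[2,3,5] = [3,5] − [2,5] + [2,3].
The 21×14 boundary matrix has rank 13 and Smith normal form diag(1,1,1,1,1,1,1,1,1,1,1,1,1).

Computing H_k = (kernel of ∂_k) / (image of ∂_{k+1}):

  H_0: rank C_0 − rank ∂_1 = 7 − 6 = 1, and the invariant factors of ∂_1 are all 1, so H_0 = Z.
  H_1: rank ker ∂_1 − rank ∂_2 = (21 − 6) − 13 = 2, and the invariant factors of ∂_2 are all 1, so H_1 = Z^2.
  H_2: rank ker ∂_2 − rank ∂_3 = (14 − 13) − 0 = 1, and there is no ∂_3, so H_2 = Z.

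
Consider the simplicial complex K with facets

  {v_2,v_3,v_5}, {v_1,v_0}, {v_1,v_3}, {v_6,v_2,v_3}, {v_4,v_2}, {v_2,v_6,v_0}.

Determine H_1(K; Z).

Order the vertices as v_0 < v_1 < v_2 < v_3 < v_4 < v_5 < v_6. Listing each simplex with vertices in this order, K has dimension 2 with simplices:

  0-simplices (7): [v_0], [v_1], [v_2], [v_3], [v_4], [v_5], [v_6]
  1-simplices (10): [v_0,v_1], [v_0,v_2], [v_0,v_6], [v_1,v_3], [v_2,v_3], [v_2,v_4], [v_2,v_5], [v_2,v_6], [v_3,v_5], [v_3,v_6]
  2-simplices (3): [v_0,v_2,v_6], [v_2,v_3,v_5], [v_2,v_3,v_6]

so the chain groups are C_0 ≅ Z^7, C_1 ≅ Z^10, C_2 ≅ Z^3.

The boundary map ∂_1: C_1 → C_0 sends each edge [p,q] (with p < q) to q − p. For instance
  ∂[v_0,v_1] = [v_1] − [v_0].
The resulting 7×10 matrix has rank 6, and its Smith normal form has invariant factors (1,1,1,1,1,1).

The boundary map ∂_2: C_2 → C_1 sends each 2-simplex [p,q,r] to [q,r] − [p,r] + [p,q]. For instance
  ∂[v_0,v_2,v_6] = [v_2,v_6] − [v_0,v_6] + [v_0,v_2],
  ∂[v_2,v_3,v_6] = [v_3,v_6] − [v_2,v_6] + [v_2,v_3].
This gives a 10×3 integer matrix of rank 3; reducing to Smith normal form yields diagonal entries (1,1,1).

Now H_k = ker ∂_k / im ∂_{k+1}, so:

  H_1: rank ker ∂_1 − rank ∂_2 = (10 − 6) − 3 = 1, and the invariant factors of ∂_2 are all 1, so H_1 ≅ Z.

H_1 = Z.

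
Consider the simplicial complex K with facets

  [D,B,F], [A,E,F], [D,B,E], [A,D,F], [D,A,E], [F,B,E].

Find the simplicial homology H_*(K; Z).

We work with the vertex ordering A < B < D < E < F. The simplices of K, each written with vertices in increasing order, are:

  0-simplices (5): A, B, D, E, F
  1-simplices (9): AD, AE, AF, BD, BE, BF, DE, DF, EF
  2-simplices (6): ADE, ADF, AEF, BDE, BDF, BEF

so the chain groups are C_0 ≅ Z^5, C_1 ≅ Z^9, C_2 ≅ Z^6.

∂_1: C_1 → C_0 maps an edge to its endpoints' difference, ∂[p,q] = q − p. For instance
  ∂BF = F − B.
The 5×9 boundary matrix has rank 4 and Smith normal form diag(1,1,1,1).

Boundary ∂_2: C_2 → C_1 sends each 2-simplex [p,q,r] to [q,r] − [p,r] + [p,q]. For instance
  ∂BDE = DE − BE + BD,
  ∂ADF = DF − AF + AD.
As a 9×6 matrix over Z this has rank 5, with invariant factors (1,1,1,1,1).

From H_k ≅ ker(∂_k) / im(∂_{k+1}) we obtain:

  H_0: rank C_0 − rank ∂_1 = 5 − 4 = 1, and the invariant factors of ∂_1 are all 1, so H_0 ≅ Z.
  H_1: rank ker ∂_1 − rank ∂_2 = (9 − 4) − 5 = 0, and the invariant factors of ∂_2 are all 1, so H_1 ≅ 0.
  H_2: rank ker ∂_2 − rank ∂_3 = (6 − 5) − 0 = 1, and there is no ∂_3, so H_2 ≅ Z.

(K is a triangulation of the 2-sphere S^2.)

H_0 = Z,  H_1 = 0,  H_2 = Z.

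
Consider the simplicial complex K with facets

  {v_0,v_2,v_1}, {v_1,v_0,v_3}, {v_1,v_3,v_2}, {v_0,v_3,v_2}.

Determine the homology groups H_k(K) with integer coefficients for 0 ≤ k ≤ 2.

H_0 = Z,  H_1 = 0,  H_2 = Z.

K has 4 vertices, 6 edges, 4 triangles.
rank ∂_0 = 0, rank ∂_1 = 3 ⇒ b_0 = 4 − 0 − 3 = 1; all invariant factors of ∂_1 are 1 so no torsion. So H_0 ≅ Z.
rank ∂_1 = 3, rank ∂_2 = 3 ⇒ b_1 = 6 − 3 − 3 = 0; all invariant factors of ∂_2 are 1 so no torsion. So H_1 ≅ 0.
rank ∂_2 = 3, rank ∂_3 = 0 ⇒ b_2 = 4 − 3 − 0 = 1. So H_2 ≅ Z.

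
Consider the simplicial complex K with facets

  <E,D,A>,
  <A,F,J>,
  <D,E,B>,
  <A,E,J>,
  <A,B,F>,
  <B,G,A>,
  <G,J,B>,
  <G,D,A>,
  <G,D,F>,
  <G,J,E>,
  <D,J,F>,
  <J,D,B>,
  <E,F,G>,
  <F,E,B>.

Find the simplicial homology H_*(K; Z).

K has 7 vertices, 21 edges, 14 triangles.
rank ∂_0 = 0, rank ∂_1 = 6 ⇒ b_0 = 7 − 0 − 6 = 1; all invariant factors of ∂_1 are 1 so no torsion. So H_0 ≅ Z.
rank ∂_1 = 6, rank ∂_2 = 13 ⇒ b_1 = 21 − 6 − 13 = 2; all invariant factors of ∂_2 are 1 so no torsion. So H_1 ≅ Z^2.
rank ∂_2 = 13, rank ∂_3 = 0 ⇒ b_2 = 14 − 13 − 0 = 1. So H_2 ≅ Z.

H_0 = Z,  H_1 = Z^2,  H_2 = Z.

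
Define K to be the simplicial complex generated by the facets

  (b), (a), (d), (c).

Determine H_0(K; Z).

H_0 ≅ Z^4.

We work with the vertex ordering a < b < c < d. The simplices of K, each written with vertices in increasing order, are:

  0-simplices (4): a, b, c, d

Hence C_0 ≅ Z^4.

Computing H_k = (kernel of ∂_k) / (image of ∂_{k+1}):

  H_0: rank C_0 − rank ∂_1 = 4 − 0 = 4, and there is no ∂_1, so H_0 ≅ Z^4.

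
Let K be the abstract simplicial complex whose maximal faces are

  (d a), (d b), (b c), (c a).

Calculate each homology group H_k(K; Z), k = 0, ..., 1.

H_0 ≅ Z,  H_1 ≅ Z.

Take the total order a < b < c < d on the vertex set. Then K (dimension 1) consists of the simplices:

  0-simplices (4): a, b, c, d
  1-simplices (4): ac, ad, bc, bd

Hence C_0 ≅ Z^4, C_1 ≅ Z^4.

Boundary ∂_1: C_1 → C_0 is given by ∂[p,q] = [q] − [p].
This gives a 4×4 integer matrix of rank 3; reducing to Smith normal form yields diagonal entries (1,1,1).

Computing H_k = (kernel of ∂_k) / (image of ∂_{k+1}):

  H_0: rank C_0 − rank ∂_1 = 4 − 3 = 1, and the invariant factors of ∂_1 are all 1, so H_0 ≅ Z.
  H_1: rank ker ∂_1 − rank ∂_2 = (4 − 3) − 0 = 1, and there is no ∂_2, so H_1 ≅ Z.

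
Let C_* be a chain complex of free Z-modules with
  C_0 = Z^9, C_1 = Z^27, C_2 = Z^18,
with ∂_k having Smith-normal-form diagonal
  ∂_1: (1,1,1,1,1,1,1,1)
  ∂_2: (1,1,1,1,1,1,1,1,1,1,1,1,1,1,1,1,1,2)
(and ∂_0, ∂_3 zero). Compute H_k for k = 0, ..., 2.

H_0 ≅ Z,  H_1 ≅ Z ⊕ Z/2Z,  H_2 = 0.

H_0: b_0 = 9 − 0 − 8 = 1; torsion from ∂_1 factors > 1: none. So H_0 ≅ Z.
H_1: b_1 = 27 − 8 − 18 = 1; torsion from ∂_2 factors > 1: [2]. So H_1 ≅ Z ⊕ Z/2Z.
H_2: b_2 = 18 − 18 − 0 = 0; torsion from ∂_3 factors > 1: none. So H_2 ≅ 0.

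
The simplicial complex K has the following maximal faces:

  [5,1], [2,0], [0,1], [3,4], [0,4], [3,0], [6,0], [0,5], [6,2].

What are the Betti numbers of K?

Take the total order 0 < 1 < 2 < 3 < 4 < 5 < 6 on the vertex set. Then K (dimension 1) consists of the simplices:

  0-simplices (7): [0], [1], [2], [3], [4], [5], [6]
  1-simplices (9): [0,1], [0,2], [0,3], [0,4], [0,5], [0,6], [1,5], [2,6], [3,4]

giving chain groups C_0 ≅ Z^7, C_1 ≅ Z^9.

The boundary map ∂_1: C_1 → C_0 sends each edge [p,q] (with p < q) to q − p. For instance
  ∂[0,3] = [3] − [0].
The 7×9 boundary matrix has rank 6 and Smith normal form diag(1,1,1,1,1,1).

Now H_k = ker ∂_k / im ∂_{k+1}, so:

  H_0: rank C_0 − rank ∂_1 = 7 − 6 = 1, and the invariant factors of ∂_1 are all 1, so H_0 ≅ Z.
  H_1: rank ker ∂_1 − rank ∂_2 = (9 − 6) − 0 = 3, and there is no ∂_2, so H_1 ≅ Z^3.

As a check, the Euler characteristic is 7 − 9 = -2, which agrees with 1 − 3 = -2.

Hence the Betti numbers are b_0 = 1, b_1 = 3.

b_0 = 1, b_1 = 3.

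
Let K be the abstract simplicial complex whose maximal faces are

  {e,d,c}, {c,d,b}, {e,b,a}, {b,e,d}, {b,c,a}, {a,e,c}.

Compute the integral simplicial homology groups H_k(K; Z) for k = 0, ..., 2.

We work with the vertex ordering a < b < c < d < e. The simplices of K, each written with vertices in increasing order, are:

  0-simplices (5): a, b, c, d, e
  1-simplices (9): ab, ac, ae, bc, bd, be, cd, ce, de
  2-simplices (6): abc, abe, ace, bcd, bde, cde

Hence C_0 ≅ Z^5, C_1 ≅ Z^9, C_2 ≅ Z^6.

Boundary ∂_1: C_1 → C_0 is given by ∂[p,q] = [q] − [p]. For instance
  ∂ab = b − a.
The 5×9 boundary matrix has rank 4 and Smith normal form diag(1,1,1,1).

∂_2: C_2 → C_1 maps a triangle to the signed sum of its edges. For instance
  ∂abc = bc − ac + ab,
  ∂bde = de − be + bd.
As a 9×6 matrix over Z this has rank 5, with invariant factors (1,1,1,1,1).

From H_k ≅ ker(∂_k) / im(∂_{k+1}) we obtain:

  H_0: rank C_0 − rank ∂_1 = 5 − 4 = 1, and the invariant factors of ∂_1 are all 1, so H_0 = Z.
  H_1: rank ker ∂_1 − rank ∂_2 = (9 − 4) − 5 = 0, and the invariant factors of ∂_2 are all 1, so H_1 = 0.
  H_2: rank ker ∂_2 − rank ∂_3 = (6 − 5) − 0 = 1, and there is no ∂_3, so H_2 = Z.

H_0 ≅ Z,  H_1 = 0,  H_2 ≅ Z.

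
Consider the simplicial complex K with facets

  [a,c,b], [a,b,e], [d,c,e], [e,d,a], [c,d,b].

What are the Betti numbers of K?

Fix the vertex order a < b < c < d < e and write every simplex with vertices in increasing order. Then dim K = 2 and the simplices of K are:

  0-simplices (5): a, b, c, d, e
  1-simplices (10): ab, ac, ad, ae, bc, bd, be, cd, ce, de
  2-simplices (5): abc, abe, ade, bcd, cde

so the chain groups are C_0 ≅ Z^5, C_1 ≅ Z^10, C_2 ≅ Z^5.

∂_1: C_1 → C_0 maps an edge to its endpoints' difference, ∂[p,q] = q − p. For instance
  ∂ab = b − a.
The 5×10 boundary matrix has rank 4 and Smith normal form diag(1,1,1,1).

The boundary map ∂_2: C_2 → C_1 sends each 2-simplex [p,q,r] to [q,r] − [p,r] + [p,q]. For instance
  ∂ade = de − ae + ad,
  ∂bcd = cd − bd + bc.
This gives a 10×5 integer matrix of rank 5; reducing to Smith normal form yields diagonal entries (1,1,1,1,1).

Reading off H_k = ker ∂_k / im ∂_{k+1}:

  H_0: rank C_0 − rank ∂_1 = 5 − 4 = 1, and the invariant factors of ∂_1 are all 1, so H_0 = Z.
  H_1: rank ker ∂_1 − rank ∂_2 = (10 − 4) − 5 = 1, and the invariant factors of ∂_2 are all 1, so H_1 = Z.
  H_2: rank ker ∂_2 − rank ∂_3 = (5 − 5) − 0 = 0, and there is no ∂_3, so H_2 = 0.

(K is a triangulation of the Möbius band.)

Hence the Betti numbers are b_0 = 1, b_1 = 1, b_2 = 0.

b_0 = 1, b_1 = 1, b_2 = 0.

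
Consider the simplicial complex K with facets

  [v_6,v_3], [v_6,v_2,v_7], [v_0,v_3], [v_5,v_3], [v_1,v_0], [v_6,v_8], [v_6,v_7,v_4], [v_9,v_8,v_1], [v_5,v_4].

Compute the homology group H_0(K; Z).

H_0 = Z.

Take the total order v_0 < v_1 < v_2 < v_3 < v_4 < v_5 < v_6 < v_7 < v_8 < v_9 on the vertex set. Then K (dimension 2) consists of the simplices:

  0-simplices (10): [v_0], [v_1], [v_2], [v_3], [v_4], [v_5], [v_6], [v_7], [v_8], [v_9]
  1-simplices (14): [v_0,v_1], [v_0,v_3], [v_1,v_8], [v_1,v_9], [v_2,v_6], [v_2,v_7], [v_3,v_5], [v_3,v_6], [v_4,v_5], [v_4,v_6], [v_4,v_7], [v_6,v_7], [v_6,v_8], [v_8,v_9]
  2-simplices (3): [v_1,v_8,v_9], [v_2,v_6,v_7], [v_4,v_6,v_7]

Hence C_0 ≅ Z^10, C_1 ≅ Z^14, C_2 ≅ Z^3.

Boundary ∂_1: C_1 → C_0 maps an edge to its endpoints' difference, ∂[p,q] = q − p. For instance
  ∂[v_4,v_6] = [v_6] − [v_4].
The 10×14 boundary matrix has rank 9 and Smith normal form diag(1,1,1,1,1,1,1,1,1).

Boundary ∂_2: C_2 → C_1 sends each 2-simplex [p,q,r] to [q,r] − [p,r] + [p,q]. For instance
  ∂[v_4,v_6,v_7] = [v_6,v_7] − [v_4,v_7] + [v_4,v_6],
  ∂[v_2,v_6,v_7] = [v_6,v_7] − [v_2,v_7] + [v_2,v_6].
As a 14×3 matrix over Z this has rank 3, with invariant factors (1,1,1).

Computing H_k = (kernel of ∂_k) / (image of ∂_{k+1}):

  H_0: rank C_0 − rank ∂_1 = 10 − 9 = 1, and the invariant factors of ∂_1 are all 1, so H_0 = Z.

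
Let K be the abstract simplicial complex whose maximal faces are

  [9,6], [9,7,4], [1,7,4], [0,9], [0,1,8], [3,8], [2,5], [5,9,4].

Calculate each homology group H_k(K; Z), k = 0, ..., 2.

H_0 = Z,  H_1 = Z,  H_2 = 0.

K has 10 vertices, 14 edges, 4 triangles.
rank ∂_0 = 0, rank ∂_1 = 9 ⇒ b_0 = 10 − 0 − 9 = 1; all invariant factors of ∂_1 are 1 so no torsion. So H_0 ≅ Z.
rank ∂_1 = 9, rank ∂_2 = 4 ⇒ b_1 = 14 − 9 − 4 = 1; all invariant factors of ∂_2 are 1 so no torsion. So H_1 ≅ Z.
rank ∂_2 = 4, rank ∂_3 = 0 ⇒ b_2 = 4 − 4 − 0 = 0. So H_2 ≅ 0.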